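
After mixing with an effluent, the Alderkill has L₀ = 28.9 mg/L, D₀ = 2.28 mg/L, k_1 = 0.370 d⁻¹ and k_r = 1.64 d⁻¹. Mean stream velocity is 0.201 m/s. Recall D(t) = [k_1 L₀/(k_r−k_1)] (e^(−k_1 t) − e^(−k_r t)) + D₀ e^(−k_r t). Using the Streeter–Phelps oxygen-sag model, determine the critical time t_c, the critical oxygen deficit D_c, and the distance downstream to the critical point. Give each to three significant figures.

At the critical point dD/dt = 0, so k_1 L₀ e^(−k_1 t) = k_r D. Substituting D(t) from the Streeter–Phelps equation and solving for t gives
t_c = ln[(k_r/k_1)(1 − D₀(k_r−k_1)/(k_1 L₀))] / (k_r−k_1).
Here k_r−k_1 = 1.270 d⁻¹ and 1 − D₀(k_r−k_1)/(k_1 L₀) = 1 − 2.28×1.270/(0.370×28.9) = 0.7292, so
t_c = ln(4.432 × 0.7292) / 1.270 = 1.173 / 1.270 = 0.9237 d.
L(t_c) = L₀ e^(−k_1 t_c) = 28.9 × 0.7105 = 20.53 mg/L, and at the critical point k_r D_c = k_1 L, so D_c = (0.370/1.64) × 20.53 = 4.633 mg/L.
x_c = v t_c = 0.201 m/s × 0.9237 d × 86400 s/d = 16040 m ≈ 16.0 km.

t_c ≈ 0.924 d; D_c ≈ 4.63 mg/L; x_c ≈ 16.0 km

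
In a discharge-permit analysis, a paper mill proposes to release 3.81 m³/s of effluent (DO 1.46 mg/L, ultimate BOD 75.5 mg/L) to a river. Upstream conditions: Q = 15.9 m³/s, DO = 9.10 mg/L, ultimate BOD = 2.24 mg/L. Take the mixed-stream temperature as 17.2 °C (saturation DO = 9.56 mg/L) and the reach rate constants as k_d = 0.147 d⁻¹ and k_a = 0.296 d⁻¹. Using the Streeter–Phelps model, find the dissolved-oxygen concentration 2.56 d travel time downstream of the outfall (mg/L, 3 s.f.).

DO ≈ 5.13 mg/L

Mixed DO = (15.9×9.10 + 3.81×1.46)/(15.9+3.81) = 150.3/19.71 = 7.623 mg/L.
Mixed L₀ = (15.9×2.24 + 3.81×75.5)/(19.71) = 323.3/19.71 = 16.40 mg/L.
Initial deficit D₀ = C_s − DO₀ = 9.56 − 7.623 = 1.937 mg/L.
D(2.56) = [0.147×16.40/(0.296−0.147)](e^(−0.147×2.56) − e^(−0.296×2.56)) + 1.937 e^(−0.296×2.56)
= 16.18 × (0.6864 − 0.4687) + 1.937 × 0.4687 = 4.430 mg/L.
DO = 9.56 − 4.430 = 5.130 mg/L.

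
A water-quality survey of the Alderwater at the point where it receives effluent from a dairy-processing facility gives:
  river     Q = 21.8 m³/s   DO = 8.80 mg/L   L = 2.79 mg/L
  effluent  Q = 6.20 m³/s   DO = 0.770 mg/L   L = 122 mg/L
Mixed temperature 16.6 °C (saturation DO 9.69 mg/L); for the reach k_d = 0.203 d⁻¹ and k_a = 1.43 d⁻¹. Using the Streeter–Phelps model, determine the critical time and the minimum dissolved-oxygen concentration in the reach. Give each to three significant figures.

Mixed DO = (21.8×8.80 + 6.20×0.770)/(21.8+6.20) = 196.6/28.00 = 7.022 mg/L.
Mixed L₀ = (21.8×2.79 + 6.20×122)/(28.00) = 817.2/28.00 = 29.19 mg/L.
Initial deficit D₀ = C_s − DO₀ = 9.69 − 7.022 = 2.668 mg/L.
t_c = (1/1.227) ln[(1.43/0.203)(1 − 2.668×1.227/(0.203×29.19))] = 0.8150 × ln(3.152) = 0.9357 d.
D_c = (0.203/1.43) × 29.19 × e^(−0.203×0.9357) = 0.1420 × 29.19 × 0.8270 = 3.427 mg/L.
Minimum DO = 9.69 − 3.427 = 6.263 mg/L.

t_c ≈ 0.936 d; minimum DO ≈ 6.26 mg/L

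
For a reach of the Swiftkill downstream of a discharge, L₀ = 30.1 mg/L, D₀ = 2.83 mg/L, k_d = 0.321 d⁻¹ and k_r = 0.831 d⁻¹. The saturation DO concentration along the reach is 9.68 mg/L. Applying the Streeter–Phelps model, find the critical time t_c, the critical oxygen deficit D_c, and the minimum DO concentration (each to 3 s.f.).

t_c ≈ 1.55 d; D_c ≈ 7.07 mg/L; min DO ≈ 2.61 mg/L

With k_r/k_d = 2.589 and 1 − D₀(k_r−k_d)/(k_d L₀) = 0.8506,
t_c = ln(2.589 × 0.8506) / (0.831 − 0.321) = ln(2.202) / 0.5100 = 0.7894/0.5100 = 1.548 d.
D_c = (k_d/k_r) L₀ e^(−k_d t_c) = (0.321/0.831) × 30.1 × e^(−0.321×1.548) = 0.3863 × 30.1 × 0.6084 = 7.074 mg/L.
Minimum DO = C_s − D_c = 9.68 − 7.074 = 2.606 mg/L.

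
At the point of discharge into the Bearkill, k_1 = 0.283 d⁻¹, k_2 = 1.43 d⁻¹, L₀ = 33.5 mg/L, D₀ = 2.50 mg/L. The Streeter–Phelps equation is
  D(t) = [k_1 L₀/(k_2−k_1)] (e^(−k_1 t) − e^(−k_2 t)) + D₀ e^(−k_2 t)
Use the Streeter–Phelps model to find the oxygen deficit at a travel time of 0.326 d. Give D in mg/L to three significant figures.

k_1 L₀/(k_2−k_1) = 0.283×33.5/(1.43−0.283) = 9.480/1.147 = 8.265 mg/L.
e^(−k_1 t) = e^(−0.283×0.3260) = 0.9119; e^(−k_2 t) = e^(−1.43×0.3260) = 0.6274.
D = 8.265 × (0.9119 − 0.6274) + 2.50 × 0.6274 = 2.351 + 1.568 = 3.920 mg/L.

D ≈ 3.92 mg/L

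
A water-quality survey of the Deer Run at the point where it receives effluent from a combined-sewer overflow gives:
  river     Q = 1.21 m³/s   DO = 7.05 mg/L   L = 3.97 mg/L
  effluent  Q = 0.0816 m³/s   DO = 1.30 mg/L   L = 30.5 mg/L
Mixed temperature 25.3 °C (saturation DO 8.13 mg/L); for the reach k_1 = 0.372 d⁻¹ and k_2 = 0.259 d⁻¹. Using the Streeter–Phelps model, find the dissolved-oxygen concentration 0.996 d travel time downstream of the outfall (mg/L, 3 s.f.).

DO ≈ 5.49 mg/L

Mixed DO = (1.21×7.05 + 0.0816×1.30)/(1.21+0.0816) = 8.637/1.292 = 6.687 mg/L.
Mixed L₀ = (1.21×3.97 + 0.0816×30.5)/(1.292) = 7.293/1.292 = 5.646 mg/L.
Initial deficit D₀ = C_s − DO₀ = 8.13 − 6.687 = 1.443 mg/L.
D(0.996) = [0.372×5.646/(0.259−0.372)](e^(−0.372×0.996) − e^(−0.259×0.996)) + 1.443 e^(−0.259×0.996)
= -18.59 × (0.6904 − 0.7726) + 1.443 × 0.7726 = 2.644 mg/L.
DO = 8.13 − 2.644 = 5.486 mg/L.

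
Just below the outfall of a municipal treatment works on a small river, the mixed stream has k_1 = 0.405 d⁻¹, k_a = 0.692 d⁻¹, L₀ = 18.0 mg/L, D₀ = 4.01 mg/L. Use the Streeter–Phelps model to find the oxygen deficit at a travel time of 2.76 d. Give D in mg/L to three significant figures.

D ≈ 5.14 mg/L

k_1 L₀/(k_a−k_1) = 0.405×18.0/(0.692−0.405) = 7.290/0.2870 = 25.40 mg/L.
e^(−k_1 t) = e^(−0.405×2.760) = 0.3270; e^(−k_a t) = e^(−0.692×2.760) = 0.1481.
D = 25.40 × (0.3270 − 0.1481) + 4.01 × 0.1481 = 4.544 + 0.5938 = 5.138 mg/L.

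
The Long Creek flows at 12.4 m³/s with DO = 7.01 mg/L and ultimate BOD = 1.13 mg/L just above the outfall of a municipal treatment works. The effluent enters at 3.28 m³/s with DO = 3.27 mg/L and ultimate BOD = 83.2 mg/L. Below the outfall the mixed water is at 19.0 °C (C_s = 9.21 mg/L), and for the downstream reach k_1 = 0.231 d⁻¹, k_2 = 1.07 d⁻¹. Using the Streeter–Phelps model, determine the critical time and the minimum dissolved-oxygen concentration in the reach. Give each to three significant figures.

Mixed DO = (12.4×7.01 + 3.28×3.27)/(12.4+3.28) = 97.65/15.68 = 6.228 mg/L.
Mixed L₀ = (12.4×1.13 + 3.28×83.2)/(15.68) = 286.9/15.68 = 18.30 mg/L.
Initial deficit D₀ = C_s − DO₀ = 9.21 − 6.228 = 2.982 mg/L.
t_c = (1/0.8390) ln[(1.07/0.231)(1 − 2.982×0.8390/(0.231×18.30))] = 1.192 × ln(1.890) = 0.7587 d.
D_c = (0.231/1.07) × 18.30 × e^(−0.231×0.7587) = 0.2159 × 18.30 × 0.8392 = 3.315 mg/L.
Minimum DO = 9.21 − 3.315 = 5.895 mg/L.

t_c ≈ 0.759 d; minimum DO ≈ 5.89 mg/L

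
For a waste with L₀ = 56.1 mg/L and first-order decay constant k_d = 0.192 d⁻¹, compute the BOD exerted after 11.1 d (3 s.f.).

y ≈ 49.4 mg/L

y_t = L₀(1 − e^(−k_d t)) = 56.1 × (1 − e^(−0.192×11.1))
= 56.1 × (1 − 0.1187) = 56.1 × 0.8813 = 49.44 mg/L.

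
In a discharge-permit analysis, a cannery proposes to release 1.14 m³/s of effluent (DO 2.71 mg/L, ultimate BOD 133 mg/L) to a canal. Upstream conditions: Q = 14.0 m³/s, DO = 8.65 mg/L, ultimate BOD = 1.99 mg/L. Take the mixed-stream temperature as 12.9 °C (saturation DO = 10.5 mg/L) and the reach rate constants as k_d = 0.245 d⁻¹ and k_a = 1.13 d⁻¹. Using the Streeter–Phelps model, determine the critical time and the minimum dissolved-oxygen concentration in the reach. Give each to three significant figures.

Mixed DO = (14.0×8.65 + 1.14×2.71)/(14.0+1.14) = 124.2/15.14 = 8.203 mg/L.
Mixed L₀ = (14.0×1.99 + 1.14×133)/(15.14) = 179.5/15.14 = 11.85 mg/L.
Initial deficit D₀ = C_s − DO₀ = 10.5 − 8.203 = 2.297 mg/L.
t_c = (1/0.8850) ln[(1.13/0.245)(1 − 2.297×0.8850/(0.245×11.85))] = 1.130 × ln(1.384) = 0.3669 d.
D_c = (0.245/1.13) × 11.85 × e^(−0.245×0.3669) = 0.2168 × 11.85 × 0.9140 = 2.349 mg/L.
Minimum DO = 10.5 − 2.349 = 8.151 mg/L.

t_c ≈ 0.367 d; minimum DO ≈ 8.15 mg/L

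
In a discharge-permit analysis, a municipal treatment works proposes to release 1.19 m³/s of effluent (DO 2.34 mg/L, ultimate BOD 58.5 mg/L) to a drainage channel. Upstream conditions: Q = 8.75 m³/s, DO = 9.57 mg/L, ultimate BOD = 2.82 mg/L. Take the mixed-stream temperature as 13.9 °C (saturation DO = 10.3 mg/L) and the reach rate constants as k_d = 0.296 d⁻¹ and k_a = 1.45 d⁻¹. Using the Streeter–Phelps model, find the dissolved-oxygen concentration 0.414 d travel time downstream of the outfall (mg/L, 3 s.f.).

Mixed DO = (8.75×9.57 + 1.19×2.34)/(8.75+1.19) = 86.52/9.940 = 8.704 mg/L.
Mixed L₀ = (8.75×2.82 + 1.19×58.5)/(9.940) = 94.29/9.940 = 9.486 mg/L.
Initial deficit D₀ = C_s − DO₀ = 10.3 − 8.704 = 1.596 mg/L.
D(0.414) = [0.296×9.486/(1.45−0.296)](e^(−0.296×0.414) − e^(−1.45×0.414)) + 1.596 e^(−1.45×0.414)
= 2.433 × (0.8847 − 0.5486) + 1.596 × 0.5486 = 1.693 mg/L.
DO = 10.3 − 1.693 = 8.607 mg/L.

DO ≈ 8.61 mg/L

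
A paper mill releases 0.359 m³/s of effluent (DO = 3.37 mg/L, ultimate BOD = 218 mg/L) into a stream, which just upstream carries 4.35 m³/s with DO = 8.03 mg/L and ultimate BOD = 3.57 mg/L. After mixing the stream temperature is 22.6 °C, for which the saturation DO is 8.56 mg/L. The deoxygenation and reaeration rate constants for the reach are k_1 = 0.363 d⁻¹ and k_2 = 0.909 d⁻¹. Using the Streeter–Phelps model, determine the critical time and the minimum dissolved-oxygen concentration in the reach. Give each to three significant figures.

t_c ≈ 1.55 d; minimum DO ≈ 4.04 mg/L

Mixed DO = (4.35×8.03 + 0.359×3.37)/(4.35+0.359) = 36.14/4.709 = 7.675 mg/L.
Mixed L₀ = (4.35×3.57 + 0.359×218)/(4.709) = 93.79/4.709 = 19.92 mg/L.
Initial deficit D₀ = C_s − DO₀ = 8.56 − 7.675 = 0.8853 mg/L.
t_c = (1/0.5460) ln[(0.909/0.363)(1 − 0.8853×0.5460/(0.363×19.92))] = 1.832 × ln(2.337) = 1.554 d.
D_c = (0.363/0.909) × 19.92 × e^(−0.363×1.554) = 0.3993 × 19.92 × 0.5688 = 4.524 mg/L.
Minimum DO = 8.56 − 4.524 = 4.036 mg/L.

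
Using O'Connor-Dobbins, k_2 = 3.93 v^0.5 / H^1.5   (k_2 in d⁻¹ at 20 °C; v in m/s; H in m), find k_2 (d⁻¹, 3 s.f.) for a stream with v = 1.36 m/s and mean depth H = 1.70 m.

k_2 = 3.93 × 1.36^0.5 / 1.70^1.5 = 3.93 × 1.166 / 2.217 = 2.068 d⁻¹.

k_2 ≈ 2.07 d⁻¹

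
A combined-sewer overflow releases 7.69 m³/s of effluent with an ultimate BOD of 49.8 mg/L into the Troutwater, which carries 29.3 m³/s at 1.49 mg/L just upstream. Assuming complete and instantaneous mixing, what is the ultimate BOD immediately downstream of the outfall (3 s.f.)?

Flow-weighted mixing: C = (Q_r C_r + Q_w C_w)/(Q_r + Q_w)
= (29.3×1.49 + 7.69×49.8)/(29.3 + 7.69) = 426.6/36.99 = 11.53 mg/L.

11.5 mg/L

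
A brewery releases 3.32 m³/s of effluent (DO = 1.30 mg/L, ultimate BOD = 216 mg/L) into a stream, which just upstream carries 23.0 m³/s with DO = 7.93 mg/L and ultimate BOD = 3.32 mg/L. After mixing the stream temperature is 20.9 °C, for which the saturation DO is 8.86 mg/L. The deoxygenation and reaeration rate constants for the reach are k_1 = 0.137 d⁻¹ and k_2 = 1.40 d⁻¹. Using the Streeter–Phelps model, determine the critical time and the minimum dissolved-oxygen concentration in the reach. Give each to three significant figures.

Mixed DO = (23.0×7.93 + 3.32×1.30)/(23.0+3.32) = 186.7/26.32 = 7.094 mg/L.
Mixed L₀ = (23.0×3.32 + 3.32×216)/(26.32) = 793.5/26.32 = 30.15 mg/L.
Initial deficit D₀ = C_s − DO₀ = 8.86 − 7.094 = 1.766 mg/L.
t_c = (1/1.263) ln[(1.40/0.137)(1 − 1.766×1.263/(0.137×30.15))] = 0.7918 × ln(4.699) = 1.225 d.
D_c = (0.137/1.40) × 30.15 × e^(−0.137×1.225) = 0.09786 × 30.15 × 0.8455 = 2.494 mg/L.
Minimum DO = 8.86 − 2.494 = 6.366 mg/L.

t_c ≈ 1.23 d; minimum DO ≈ 6.37 mg/L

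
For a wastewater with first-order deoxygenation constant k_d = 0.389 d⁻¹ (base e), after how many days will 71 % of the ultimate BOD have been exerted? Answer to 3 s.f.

t ≈ 3.18 d

y/L₀ = 1 − e^(−k_d t) = 0.71 ⇒ e^(−k_d t) = 0.290
t = −ln(0.290) / 0.389 = 1.238 / 0.389 = 3.182 d.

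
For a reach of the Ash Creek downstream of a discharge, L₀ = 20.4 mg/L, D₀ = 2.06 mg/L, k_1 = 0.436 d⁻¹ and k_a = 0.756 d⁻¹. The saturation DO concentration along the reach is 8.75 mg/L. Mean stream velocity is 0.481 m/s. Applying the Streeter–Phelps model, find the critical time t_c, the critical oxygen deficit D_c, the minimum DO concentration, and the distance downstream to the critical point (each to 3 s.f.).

t_c ≈ 1.48 d; D_c ≈ 6.17 mg/L; min DO ≈ 2.58 mg/L; x_c ≈ 61.5 km

With k_a/k_1 = 1.734 and 1 − D₀(k_a−k_1)/(k_1 L₀) = 0.9259,
t_c = ln(1.734 × 0.9259) / (0.756 − 0.436) = ln(1.605) / 0.3200 = 0.4734/0.3200 = 1.479 d.
D_c = (k_1/k_a) L₀ e^(−k_1 t_c) = (0.436/0.756) × 20.4 × e^(−0.436×1.479) = 0.5767 × 20.4 × 0.5247 = 6.173 mg/L.
Minimum DO = C_s − D_c = 8.75 − 6.173 = 2.577 mg/L.
x_c = v t_c = 0.481 m/s × 1.479 d × 86400 s/d = 61480 m ≈ 61.5 km.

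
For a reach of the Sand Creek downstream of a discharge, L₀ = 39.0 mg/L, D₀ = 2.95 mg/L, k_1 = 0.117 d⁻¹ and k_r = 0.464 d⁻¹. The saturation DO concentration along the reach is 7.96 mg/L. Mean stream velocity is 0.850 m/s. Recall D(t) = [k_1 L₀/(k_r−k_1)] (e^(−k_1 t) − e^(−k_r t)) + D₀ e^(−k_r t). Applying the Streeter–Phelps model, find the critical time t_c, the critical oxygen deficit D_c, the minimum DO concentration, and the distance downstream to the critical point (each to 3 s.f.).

t_c = [1/(k_r−k_1)] ln[(k_r/k_1)(1 − D₀(k_r−k_1)/(k_1 L₀))]
= [1/(0.464−0.117)] ln[(0.464/0.117)(1 − 2.95×0.3470/(0.117×39.0))]
= (1/0.3470) ln[3.966 × 0.7757] = 2.882 × ln(3.076) = 2.882 × 1.124 = 3.238 d.
D_c = (k_1/k_r) L₀ e^(−k_1 t_c) = (0.117/0.464) × 39.0 × e^(−0.117×3.238) = 0.2522 × 39.0 × 0.6846 = 6.733 mg/L.
Minimum DO = C_s − D_c = 7.96 − 6.733 = 1.227 mg/L.
x_c = v t_c = 0.850 m/s × 3.238 d × 86400 s/d = 237800 m ≈ 238 km.

t_c ≈ 3.24 d; D_c ≈ 6.73 mg/L; min DO ≈ 1.23 mg/L; x_c ≈ 238 km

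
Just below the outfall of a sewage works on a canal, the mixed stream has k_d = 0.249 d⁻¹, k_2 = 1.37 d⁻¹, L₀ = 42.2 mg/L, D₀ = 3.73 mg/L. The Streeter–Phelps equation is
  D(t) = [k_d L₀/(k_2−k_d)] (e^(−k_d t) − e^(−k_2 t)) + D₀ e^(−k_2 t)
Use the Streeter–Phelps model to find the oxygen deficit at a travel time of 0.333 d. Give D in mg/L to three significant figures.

D ≈ 5.05 mg/L

k_d L₀/(k_2−k_d) = 0.249×42.2/(1.37−0.249) = 10.51/1.121 = 9.374 mg/L.
e^(−k_d t) = e^(−0.249×0.3330) = 0.9204; e^(−k_2 t) = e^(−1.37×0.3330) = 0.6337.
D = 9.374 × (0.9204 − 0.6337) + 3.73 × 0.6337 = 2.688 + 2.364 = 5.051 mg/L.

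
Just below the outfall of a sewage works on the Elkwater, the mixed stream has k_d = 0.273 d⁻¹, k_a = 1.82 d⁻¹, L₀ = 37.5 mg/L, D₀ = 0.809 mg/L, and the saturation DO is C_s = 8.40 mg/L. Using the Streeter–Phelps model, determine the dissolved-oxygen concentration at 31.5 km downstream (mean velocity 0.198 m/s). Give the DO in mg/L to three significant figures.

Travel time t = x/v = 31.5 km / (0.198 m/s) = 31500 m / 0.198 m/s = 159100 s = 1.841 d.
k_d L₀/(k_a−k_d) = 0.273×37.5/(1.82−0.273) = 10.24/1.547 = 6.618 mg/L.
e^(−k_d t) = e^(−0.273×1.841) = 0.6049; e^(−k_a t) = e^(−1.82×1.841) = 0.03504.
D = 6.618 × (0.6049 − 0.03504) + 0.809 × 0.03504 = 3.771 + 0.02835 = 3.800 mg/L.
DO = C_s − D = 8.40 − 3.800 = 4.600 mg/L.

DO ≈ 4.60 mg/L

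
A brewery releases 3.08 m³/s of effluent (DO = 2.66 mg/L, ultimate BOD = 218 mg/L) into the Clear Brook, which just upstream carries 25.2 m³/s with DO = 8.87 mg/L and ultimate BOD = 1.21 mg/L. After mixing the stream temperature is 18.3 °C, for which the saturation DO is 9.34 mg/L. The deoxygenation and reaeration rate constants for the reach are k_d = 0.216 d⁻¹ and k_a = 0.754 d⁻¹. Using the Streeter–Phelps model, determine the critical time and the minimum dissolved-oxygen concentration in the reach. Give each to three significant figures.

Mixed DO = (25.2×8.87 + 3.08×2.66)/(25.2+3.08) = 231.7/28.28 = 8.194 mg/L.
Mixed L₀ = (25.2×1.21 + 3.08×218)/(28.28) = 701.9/28.28 = 24.82 mg/L.
Initial deficit D₀ = C_s − DO₀ = 9.34 − 8.194 = 1.146 mg/L.
t_c = (1/0.5380) ln[(0.754/0.216)(1 − 1.146×0.5380/(0.216×24.82))] = 1.859 × ln(3.089) = 2.096 d.
D_c = (0.216/0.754) × 24.82 × e^(−0.216×2.096) = 0.2865 × 24.82 × 0.6358 = 4.521 mg/L.
Minimum DO = 9.34 − 4.521 = 4.819 mg/L.

t_c ≈ 2.10 d; minimum DO ≈ 4.82 mg/L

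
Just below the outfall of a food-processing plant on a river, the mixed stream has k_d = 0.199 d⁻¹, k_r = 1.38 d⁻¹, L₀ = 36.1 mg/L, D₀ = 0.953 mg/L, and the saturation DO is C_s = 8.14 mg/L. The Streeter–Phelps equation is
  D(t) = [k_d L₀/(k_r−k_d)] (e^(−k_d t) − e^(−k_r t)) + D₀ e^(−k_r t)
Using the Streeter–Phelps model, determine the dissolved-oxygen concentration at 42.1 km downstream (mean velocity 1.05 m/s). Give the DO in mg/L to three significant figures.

Travel time t = x/v = 42.1 km / (1.05 m/s) = 42100 m / 1.05 m/s = 40100 s = 0.4641 d.
k_d L₀/(k_r−k_d) = 0.199×36.1/(1.38−0.199) = 7.184/1.181 = 6.083 mg/L.
e^(−k_d t) = e^(−0.199×0.4641) = 0.9118; e^(−k_r t) = e^(−1.38×0.4641) = 0.5271.
D = 6.083 × (0.9118 − 0.5271) + 0.953 × 0.5271 = 2.340 + 0.5023 = 2.842 mg/L.
DO = C_s − D = 8.14 − 2.842 = 5.298 mg/L.

DO ≈ 5.30 mg/L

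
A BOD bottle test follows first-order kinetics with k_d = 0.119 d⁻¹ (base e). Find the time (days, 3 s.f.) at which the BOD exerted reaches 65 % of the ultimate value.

t ≈ 8.82 d

y/L₀ = 1 − e^(−k_d t) = 0.65 ⇒ e^(−k_d t) = 0.350
t = −ln(0.350) / 0.119 = 1.050 / 0.119 = 8.822 d.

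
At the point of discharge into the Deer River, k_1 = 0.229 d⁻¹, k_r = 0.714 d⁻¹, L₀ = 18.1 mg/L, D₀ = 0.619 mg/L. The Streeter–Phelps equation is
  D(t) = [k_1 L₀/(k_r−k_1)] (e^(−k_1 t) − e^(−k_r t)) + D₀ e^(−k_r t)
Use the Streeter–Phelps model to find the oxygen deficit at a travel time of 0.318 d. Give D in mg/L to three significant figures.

D ≈ 1.63 mg/L

k_1 L₀/(k_r−k_1) = 0.229×18.1/(0.714−0.229) = 4.145/0.4850 = 8.546 mg/L.
e^(−k_1 t) = e^(−0.229×0.3180) = 0.9298; e^(−k_r t) = e^(−0.714×0.3180) = 0.7969.
D = 8.546 × (0.9298 − 0.7969) + 0.619 × 0.7969 = 1.136 + 0.4933 = 1.629 mg/L.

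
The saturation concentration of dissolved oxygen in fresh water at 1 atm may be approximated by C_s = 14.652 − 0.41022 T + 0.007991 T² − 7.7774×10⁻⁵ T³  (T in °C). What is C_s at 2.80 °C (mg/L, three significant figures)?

C_s = 14.652 − 0.41022×2.80 + 0.007991×2.80² − 7.7774×10⁻⁵×2.80³ = 13.56 mg/L.

C_s ≈ 13.6 mg/L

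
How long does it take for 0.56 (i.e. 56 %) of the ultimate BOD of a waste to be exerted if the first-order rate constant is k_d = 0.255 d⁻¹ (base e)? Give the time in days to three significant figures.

t ≈ 3.22 d

y/L₀ = 1 − e^(−k_d t) = 0.56 ⇒ e^(−k_d t) = 0.440
t = −ln(0.440) / 0.255 = 0.8210 / 0.255 = 3.220 d.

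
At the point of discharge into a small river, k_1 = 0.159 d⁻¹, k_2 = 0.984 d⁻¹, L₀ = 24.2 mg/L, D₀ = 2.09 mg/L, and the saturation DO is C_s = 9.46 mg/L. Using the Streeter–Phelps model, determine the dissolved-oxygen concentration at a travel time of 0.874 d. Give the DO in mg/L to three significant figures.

k_1 L₀/(k_2−k_1) = 0.159×24.2/(0.984−0.159) = 3.848/0.8250 = 4.664 mg/L.
e^(−k_1 t) = e^(−0.159×0.8740) = 0.8703; e^(−k_2 t) = e^(−0.984×0.8740) = 0.4232.
D = 4.664 × (0.8703 − 0.4232) + 2.09 × 0.4232 = 2.085 + 0.8844 = 2.970 mg/L.
DO = C_s − D = 9.46 − 2.970 = 6.490 mg/L.

DO ≈ 6.49 mg/L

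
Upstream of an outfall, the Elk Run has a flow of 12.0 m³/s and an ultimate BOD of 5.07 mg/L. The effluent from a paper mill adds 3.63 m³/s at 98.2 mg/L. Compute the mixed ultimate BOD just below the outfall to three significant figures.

26.7 mg/L

Flow-weighted mixing: C = (Q_r C_r + Q_w C_w)/(Q_r + Q_w)
= (12.0×5.07 + 3.63×98.2)/(12.0 + 3.63) = 417.3/15.63 = 26.70 mg/L.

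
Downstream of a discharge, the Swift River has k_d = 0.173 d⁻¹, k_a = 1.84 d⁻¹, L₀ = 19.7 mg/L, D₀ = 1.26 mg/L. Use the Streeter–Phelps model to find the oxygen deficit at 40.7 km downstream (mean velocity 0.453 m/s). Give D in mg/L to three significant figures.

Travel time t = x/v = 40.7 km / (0.453 m/s) = 40700 m / 0.453 m/s = 89850 s = 1.040 d.
k_d L₀/(k_a−k_d) = 0.173×19.7/(1.84−0.173) = 3.408/1.667 = 2.044 mg/L.
e^(−k_d t) = e^(−0.173×1.040) = 0.8354; e^(−k_a t) = e^(−1.84×1.040) = 0.1476.
D = 2.044 × (0.8354 − 0.1476) + 1.26 × 0.1476 = 1.406 + 0.1860 = 1.592 mg/L.

D ≈ 1.59 mg/L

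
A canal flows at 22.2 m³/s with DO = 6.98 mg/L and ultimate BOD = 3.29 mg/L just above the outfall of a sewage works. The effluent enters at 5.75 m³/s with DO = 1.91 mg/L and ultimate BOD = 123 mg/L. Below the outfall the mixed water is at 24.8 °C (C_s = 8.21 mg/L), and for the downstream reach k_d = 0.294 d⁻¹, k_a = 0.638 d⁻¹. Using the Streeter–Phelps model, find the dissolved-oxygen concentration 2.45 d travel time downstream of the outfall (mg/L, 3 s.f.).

DO ≈ 1.12 mg/L

Mixed DO = (22.2×6.98 + 5.75×1.91)/(22.2+5.75) = 165.9/27.95 = 5.937 mg/L.
Mixed L₀ = (22.2×3.29 + 5.75×123)/(27.95) = 780.3/27.95 = 27.92 mg/L.
Initial deficit D₀ = C_s − DO₀ = 8.21 − 5.937 = 2.273 mg/L.
D(2.45) = [0.294×27.92/(0.638−0.294)](e^(−0.294×2.45) − e^(−0.638×2.45)) + 2.273 e^(−0.638×2.45)
= 23.86 × (0.4866 − 0.2095) + 2.273 × 0.2095 = 7.088 mg/L.
DO = 8.21 − 7.088 = 1.122 mg/L.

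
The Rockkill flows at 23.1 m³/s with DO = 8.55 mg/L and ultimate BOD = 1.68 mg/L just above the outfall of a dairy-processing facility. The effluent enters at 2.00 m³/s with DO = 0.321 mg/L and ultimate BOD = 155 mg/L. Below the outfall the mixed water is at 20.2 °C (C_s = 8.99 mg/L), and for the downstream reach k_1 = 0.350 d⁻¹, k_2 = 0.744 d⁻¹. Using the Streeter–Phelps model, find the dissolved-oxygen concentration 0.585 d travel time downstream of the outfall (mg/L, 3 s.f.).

Mixed DO = (23.1×8.55 + 2.00×0.321)/(23.1+2.00) = 198.1/25.10 = 7.894 mg/L.
Mixed L₀ = (23.1×1.68 + 2.00×155)/(25.10) = 348.8/25.10 = 13.90 mg/L.
Initial deficit D₀ = C_s − DO₀ = 8.99 − 7.894 = 1.096 mg/L.
D(0.585) = [0.350×13.90/(0.744−0.350)](e^(−0.350×0.585) − e^(−0.744×0.585)) + 1.096 e^(−0.744×0.585)
= 12.34 × (0.8149 − 0.6471) + 1.096 × 0.6471 = 2.780 mg/L.
DO = 8.99 − 2.780 = 6.210 mg/L.

DO ≈ 6.21 mg/L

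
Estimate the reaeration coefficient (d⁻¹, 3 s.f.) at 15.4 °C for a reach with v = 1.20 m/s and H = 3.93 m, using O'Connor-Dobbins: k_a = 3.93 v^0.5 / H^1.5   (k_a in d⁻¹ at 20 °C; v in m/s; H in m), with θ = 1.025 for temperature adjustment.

k_a(20) = 3.93 × 1.20^0.5 / 3.93^1.5 = 3.93 × 1.095 / 7.791 = 0.5526 d⁻¹.
k_a(15.4) = 0.5526 × 1.025^(15.4−20) = 0.5526 × 0.8926 = 0.4932 d⁻¹.

k_a ≈ 0.493 d⁻¹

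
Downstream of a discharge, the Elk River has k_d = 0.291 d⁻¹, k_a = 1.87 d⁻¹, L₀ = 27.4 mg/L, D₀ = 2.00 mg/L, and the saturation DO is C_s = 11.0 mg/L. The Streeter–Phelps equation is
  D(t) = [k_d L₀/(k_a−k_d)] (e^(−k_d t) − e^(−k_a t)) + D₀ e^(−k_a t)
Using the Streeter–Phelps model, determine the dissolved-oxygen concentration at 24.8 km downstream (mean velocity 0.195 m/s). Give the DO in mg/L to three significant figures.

Travel time t = x/v = 24.8 km / (0.195 m/s) = 24800 m / 0.195 m/s = 127200 s = 1.472 d.
k_d L₀/(k_a−k_d) = 0.291×27.4/(1.87−0.291) = 7.973/1.579 = 5.050 mg/L.
e^(−k_d t) = e^(−0.291×1.472) = 0.6516; e^(−k_a t) = e^(−1.87×1.472) = 0.06376.
D = 5.050 × (0.6516 − 0.06376) + 2.00 × 0.06376 = 2.968 + 0.1275 = 3.096 mg/L.
DO = C_s − D = 11.0 − 3.096 = 7.904 mg/L.

DO ≈ 7.90 mg/L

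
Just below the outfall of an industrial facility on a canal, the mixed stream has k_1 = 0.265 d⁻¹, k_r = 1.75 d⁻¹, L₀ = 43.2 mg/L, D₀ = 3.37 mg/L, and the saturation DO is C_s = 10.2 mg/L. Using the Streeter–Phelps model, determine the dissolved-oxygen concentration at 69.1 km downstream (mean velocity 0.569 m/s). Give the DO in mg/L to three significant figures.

DO ≈ 5.26 mg/L

Travel time t = x/v = 69.1 km / (0.569 m/s) = 69100 m / 0.569 m/s = 121400 s = 1.406 d.
k_1 L₀/(k_r−k_1) = 0.265×43.2/(1.75−0.265) = 11.45/1.485 = 7.709 mg/L.
e^(−k_1 t) = e^(−0.265×1.406) = 0.6890; e^(−k_r t) = e^(−1.75×1.406) = 0.08546.
D = 7.709 × (0.6890 − 0.08546) + 3.37 × 0.08546 = 4.653 + 0.2880 = 4.941 mg/L.
DO = C_s − D = 10.2 − 4.941 = 5.259 mg/L.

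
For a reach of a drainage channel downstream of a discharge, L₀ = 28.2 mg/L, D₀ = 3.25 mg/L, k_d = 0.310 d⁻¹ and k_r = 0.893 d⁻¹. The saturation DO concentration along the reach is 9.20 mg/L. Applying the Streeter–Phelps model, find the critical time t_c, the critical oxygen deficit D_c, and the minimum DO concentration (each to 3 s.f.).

With k_r/k_d = 2.881 and 1 − D₀(k_r−k_d)/(k_d L₀) = 0.7833,
t_c = ln(2.881 × 0.7833) / (0.893 − 0.310) = ln(2.256) / 0.5830 = 0.8137/0.5830 = 1.396 d.
L(t_c) = L₀ e^(−k_d t_c) = 28.2 × 0.6488 = 18.30 mg/L, and at the critical point k_r D_c = k_d L, so D_c = (0.310/0.893) × 18.30 = 6.351 mg/L.
Minimum DO = C_s − D_c = 9.20 − 6.351 = 2.849 mg/L.

t_c ≈ 1.40 d; D_c ≈ 6.35 mg/L; min DO ≈ 2.85 mg/L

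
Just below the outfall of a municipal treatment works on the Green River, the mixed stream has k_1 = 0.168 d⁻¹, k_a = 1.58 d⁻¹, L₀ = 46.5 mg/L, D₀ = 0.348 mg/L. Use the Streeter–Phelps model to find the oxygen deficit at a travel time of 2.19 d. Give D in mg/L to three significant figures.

D ≈ 3.67 mg/L

k_1 L₀/(k_a−k_1) = 0.168×46.5/(1.58−0.168) = 7.812/1.412 = 5.533 mg/L.
e^(−k_1 t) = e^(−0.168×2.190) = 0.6922; e^(−k_a t) = e^(−1.58×2.190) = 0.03142.
D = 5.533 × (0.6922 − 0.03142) + 0.348 × 0.03142 = 3.656 + 0.01094 = 3.667 mg/L.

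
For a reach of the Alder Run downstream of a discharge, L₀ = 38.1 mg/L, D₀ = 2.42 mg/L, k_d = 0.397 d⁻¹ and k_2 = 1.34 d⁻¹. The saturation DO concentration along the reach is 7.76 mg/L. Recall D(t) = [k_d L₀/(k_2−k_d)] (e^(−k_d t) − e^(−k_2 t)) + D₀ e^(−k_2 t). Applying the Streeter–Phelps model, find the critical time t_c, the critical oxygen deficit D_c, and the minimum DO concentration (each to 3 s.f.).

t_c ≈ 1.12 d; D_c ≈ 7.25 mg/L; min DO ≈ 0.514 mg/L

With k_2/k_d = 3.375 and 1 − D₀(k_2−k_d)/(k_d L₀) = 0.8491,
t_c = ln(3.375 × 0.8491) / (1.34 − 0.397) = ln(2.866) / 0.9430 = 1.053/0.9430 = 1.117 d.
L(t_c) = L₀ e^(−k_d t_c) = 38.1 × 0.6419 = 24.46 mg/L, and at the critical point k_2 D_c = k_d L, so D_c = (0.397/1.34) × 24.46 = 7.246 mg/L.
Minimum DO = C_s − D_c = 7.76 − 7.246 = 0.5141 mg/L.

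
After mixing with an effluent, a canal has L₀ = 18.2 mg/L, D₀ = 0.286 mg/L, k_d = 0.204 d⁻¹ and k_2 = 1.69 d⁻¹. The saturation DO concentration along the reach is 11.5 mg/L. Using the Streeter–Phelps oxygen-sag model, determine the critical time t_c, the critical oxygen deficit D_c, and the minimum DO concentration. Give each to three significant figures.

At the critical point dD/dt = 0, so k_d L₀ e^(−k_d t) = k_2 D. Substituting D(t) from the Streeter–Phelps equation and solving for t gives
t_c = ln[(k_2/k_d)(1 − D₀(k_2−k_d)/(k_d L₀))] / (k_2−k_d).
Here k_2−k_d = 1.486 d⁻¹ and 1 − D₀(k_2−k_d)/(k_d L₀) = 1 − 0.286×1.486/(0.204×18.2) = 0.8855, so
t_c = ln(8.284 × 0.8855) / 1.486 = 1.993 / 1.486 = 1.341 d.
D_c = (k_d/k_2) L₀ e^(−k_d t_c) = (0.204/1.69) × 18.2 × e^(−0.204×1.341) = 0.1207 × 18.2 × 0.7607 = 1.671 mg/L.
Minimum DO = C_s − D_c = 11.5 − 1.671 = 9.829 mg/L.

t_c ≈ 1.34 d; D_c ≈ 1.67 mg/L; min DO ≈ 9.83 mg/L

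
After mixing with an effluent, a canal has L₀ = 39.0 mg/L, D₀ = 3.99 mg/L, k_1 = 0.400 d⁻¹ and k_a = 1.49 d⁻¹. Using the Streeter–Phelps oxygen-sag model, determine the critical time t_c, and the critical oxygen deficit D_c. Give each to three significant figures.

With k_a/k_1 = 3.725 and 1 − D₀(k_a−k_1)/(k_1 L₀) = 0.7212,
t_c = ln(3.725 × 0.7212) / (1.49 − 0.400) = ln(2.687) / 1.090 = 0.9882/1.090 = 0.9066 d.
D_c = (k_1/k_a) L₀ e^(−k_1 t_c) = (0.400/1.49) × 39.0 × e^(−0.400×0.9066) = 0.2685 × 39.0 × 0.6958 = 7.285 mg/L.

t_c ≈ 0.907 d; D_c ≈ 7.29 mg/L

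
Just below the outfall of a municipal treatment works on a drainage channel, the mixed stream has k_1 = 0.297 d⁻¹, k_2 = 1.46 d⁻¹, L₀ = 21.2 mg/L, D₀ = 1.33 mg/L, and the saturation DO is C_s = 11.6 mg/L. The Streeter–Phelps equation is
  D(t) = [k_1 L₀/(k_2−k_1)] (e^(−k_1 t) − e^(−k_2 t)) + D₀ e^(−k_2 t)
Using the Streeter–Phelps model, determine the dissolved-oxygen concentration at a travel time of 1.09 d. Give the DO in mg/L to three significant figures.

k_1 L₀/(k_2−k_1) = 0.297×21.2/(1.46−0.297) = 6.296/1.163 = 5.414 mg/L.
e^(−k_1 t) = e^(−0.297×1.090) = 0.7234; e^(−k_2 t) = e^(−1.46×1.090) = 0.2036.
D = 5.414 × (0.7234 − 0.2036) + 1.33 × 0.2036 = 2.814 + 0.2708 = 3.085 mg/L.
DO = C_s − D = 11.6 − 3.085 = 8.515 mg/L.

DO ≈ 8.51 mg/L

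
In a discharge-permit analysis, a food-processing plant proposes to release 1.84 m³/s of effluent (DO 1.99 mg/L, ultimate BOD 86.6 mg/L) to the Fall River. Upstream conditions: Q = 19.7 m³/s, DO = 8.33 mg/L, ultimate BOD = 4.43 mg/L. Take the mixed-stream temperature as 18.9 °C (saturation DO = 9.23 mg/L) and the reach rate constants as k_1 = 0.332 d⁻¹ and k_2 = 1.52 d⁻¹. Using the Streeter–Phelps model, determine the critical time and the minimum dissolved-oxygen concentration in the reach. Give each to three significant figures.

t_c ≈ 0.777 d; minimum DO ≈ 7.30 mg/L

Mixed DO = (19.7×8.33 + 1.84×1.99)/(19.7+1.84) = 167.8/21.54 = 7.788 mg/L.
Mixed L₀ = (19.7×4.43 + 1.84×86.6)/(21.54) = 246.6/21.54 = 11.45 mg/L.
Initial deficit D₀ = C_s − DO₀ = 9.23 − 7.788 = 1.442 mg/L.
t_c = (1/1.188) ln[(1.52/0.332)(1 − 1.442×1.188/(0.332×11.45))] = 0.8418 × ln(2.516) = 0.7765 d.
D_c = (0.332/1.52) × 11.45 × e^(−0.332×0.7765) = 0.2184 × 11.45 × 0.7727 = 1.932 mg/L.
Minimum DO = 9.23 − 1.932 = 7.298 mg/L.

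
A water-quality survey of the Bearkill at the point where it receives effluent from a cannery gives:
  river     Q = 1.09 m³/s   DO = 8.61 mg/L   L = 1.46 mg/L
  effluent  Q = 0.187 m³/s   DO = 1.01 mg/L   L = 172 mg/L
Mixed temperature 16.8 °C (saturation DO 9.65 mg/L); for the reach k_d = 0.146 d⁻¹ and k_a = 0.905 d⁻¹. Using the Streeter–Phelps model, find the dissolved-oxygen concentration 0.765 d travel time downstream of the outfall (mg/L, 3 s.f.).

DO ≈ 6.57 mg/L

Mixed DO = (1.09×8.61 + 0.187×1.01)/(1.09+0.187) = 9.574/1.277 = 7.497 mg/L.
Mixed L₀ = (1.09×1.46 + 0.187×172)/(1.277) = 33.76/1.277 = 26.43 mg/L.
Initial deficit D₀ = C_s − DO₀ = 9.65 − 7.497 = 2.153 mg/L.
D(0.765) = [0.146×26.43/(0.905−0.146)](e^(−0.146×0.765) − e^(−0.905×0.765)) + 2.153 e^(−0.905×0.765)
= 5.085 × (0.8943 − 0.5004) + 2.153 × 0.5004 = 3.080 mg/L.
DO = 9.65 − 3.080 = 6.570 mg/L.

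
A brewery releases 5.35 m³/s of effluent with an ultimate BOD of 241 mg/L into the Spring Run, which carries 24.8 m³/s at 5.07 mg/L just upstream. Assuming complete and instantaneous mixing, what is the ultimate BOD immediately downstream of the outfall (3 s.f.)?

46.9 mg/L

Flow-weighted mixing: C = (Q_r C_r + Q_w C_w)/(Q_r + Q_w)
= (24.8×5.07 + 5.35×241)/(24.8 + 5.35) = 1415/30.15 = 46.93 mg/L.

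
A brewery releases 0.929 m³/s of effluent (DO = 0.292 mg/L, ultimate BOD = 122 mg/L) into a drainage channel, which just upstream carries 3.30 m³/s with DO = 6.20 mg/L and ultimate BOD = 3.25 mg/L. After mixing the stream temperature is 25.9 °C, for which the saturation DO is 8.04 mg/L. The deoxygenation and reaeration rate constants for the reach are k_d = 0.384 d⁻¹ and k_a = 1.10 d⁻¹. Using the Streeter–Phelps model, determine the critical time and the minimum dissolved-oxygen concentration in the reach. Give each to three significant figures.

Mixed DO = (3.30×6.20 + 0.929×0.292)/(3.30+0.929) = 20.73/4.229 = 4.902 mg/L.
Mixed L₀ = (3.30×3.25 + 0.929×122)/(4.229) = 124.1/4.229 = 29.34 mg/L.
Initial deficit D₀ = C_s − DO₀ = 8.04 − 4.902 = 3.138 mg/L.
t_c = (1/0.7160) ln[(1.10/0.384)(1 − 3.138×0.7160/(0.384×29.34))] = 1.397 × ln(2.293) = 1.159 d.
D_c = (0.384/1.10) × 29.34 × e^(−0.384×1.159) = 0.3491 × 29.34 × 0.6407 = 6.562 mg/L.
Minimum DO = 8.04 − 6.562 = 1.478 mg/L.

t_c ≈ 1.16 d; minimum DO ≈ 1.48 mg/L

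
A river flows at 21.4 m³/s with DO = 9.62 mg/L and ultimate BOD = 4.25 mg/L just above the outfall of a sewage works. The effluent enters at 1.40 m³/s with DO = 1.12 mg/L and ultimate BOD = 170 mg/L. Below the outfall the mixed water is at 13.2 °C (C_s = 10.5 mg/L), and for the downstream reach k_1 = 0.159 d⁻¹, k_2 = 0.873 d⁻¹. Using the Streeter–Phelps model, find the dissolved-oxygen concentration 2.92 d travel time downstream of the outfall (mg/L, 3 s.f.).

DO ≈ 8.62 mg/L

Mixed DO = (21.4×9.62 + 1.40×1.12)/(21.4+1.40) = 207.4/22.80 = 9.098 mg/L.
Mixed L₀ = (21.4×4.25 + 1.40×170)/(22.80) = 328.9/22.80 = 14.43 mg/L.
Initial deficit D₀ = C_s − DO₀ = 10.5 − 9.098 = 1.402 mg/L.
D(2.92) = [0.159×14.43/(0.873−0.159)](e^(−0.159×2.92) − e^(−0.873×2.92)) + 1.402 e^(−0.873×2.92)
= 3.213 × (0.6286 − 0.07815) + 1.402 × 0.07815 = 1.878 mg/L.
DO = 10.5 − 1.878 = 8.622 mg/L.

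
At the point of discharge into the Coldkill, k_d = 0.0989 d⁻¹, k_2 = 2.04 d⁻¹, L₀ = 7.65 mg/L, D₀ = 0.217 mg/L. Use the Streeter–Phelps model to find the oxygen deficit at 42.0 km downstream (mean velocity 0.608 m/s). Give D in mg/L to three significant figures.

Travel time t = x/v = 42.0 km / (0.608 m/s) = 42000 m / 0.608 m/s = 69080 s = 0.7995 d.
k_d L₀/(k_2−k_d) = 0.0989×7.65/(2.04−0.0989) = 0.7566/1.941 = 0.3898 mg/L.
e^(−k_d t) = e^(−0.0989×0.7995) = 0.9240; e^(−k_2 t) = e^(−2.04×0.7995) = 0.1957.
D = 0.3898 × (0.9240 − 0.1957) + 0.217 × 0.1957 = 0.2838 + 0.04247 = 0.3263 mg/L.

D ≈ 0.326 mg/L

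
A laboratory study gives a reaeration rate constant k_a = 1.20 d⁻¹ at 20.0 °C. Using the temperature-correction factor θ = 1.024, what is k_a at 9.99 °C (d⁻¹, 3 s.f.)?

k_a(T₂) = k_a(T₁) · θ^(T₂−T₁) = 1.20 × 1.024^(9.99−20.0)
= 1.20 × 1.024^-10.0 = 1.20 × 0.7887 = 0.9464 d⁻¹.

k_a ≈ 0.946 d⁻¹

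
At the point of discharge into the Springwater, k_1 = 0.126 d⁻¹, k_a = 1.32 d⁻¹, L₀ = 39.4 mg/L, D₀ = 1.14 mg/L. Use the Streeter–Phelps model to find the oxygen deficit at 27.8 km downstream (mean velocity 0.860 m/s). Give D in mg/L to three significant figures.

D ≈ 2.12 mg/L

Travel time t = x/v = 27.8 km / (0.860 m/s) = 27800 m / 0.860 m/s = 32330 s = 0.3741 d.
k_1 L₀/(k_a−k_1) = 0.126×39.4/(1.32−0.126) = 4.964/1.194 = 4.158 mg/L.
e^(−k_1 t) = e^(−0.126×0.3741) = 0.9540; e^(−k_a t) = e^(−1.32×0.3741) = 0.6103.
D = 4.158 × (0.9540 − 0.6103) + 1.14 × 0.6103 = 1.429 + 0.6957 = 2.125 mg/L.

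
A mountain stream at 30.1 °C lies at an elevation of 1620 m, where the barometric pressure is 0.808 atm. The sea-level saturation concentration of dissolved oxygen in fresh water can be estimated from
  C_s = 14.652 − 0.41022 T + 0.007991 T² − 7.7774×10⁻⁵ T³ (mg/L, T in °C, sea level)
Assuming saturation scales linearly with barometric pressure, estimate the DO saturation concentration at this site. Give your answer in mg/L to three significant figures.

C_s ≈ 6.00 mg/L

At sea level: C_s = 14.652 − 0.41022×30.1 + 0.007991×30.1² − 7.7774×10⁻⁵×30.1³ = 7.423 mg/L.
Pressure correction: C_s' = 7.423 × 0.808 = 5.998 mg/L.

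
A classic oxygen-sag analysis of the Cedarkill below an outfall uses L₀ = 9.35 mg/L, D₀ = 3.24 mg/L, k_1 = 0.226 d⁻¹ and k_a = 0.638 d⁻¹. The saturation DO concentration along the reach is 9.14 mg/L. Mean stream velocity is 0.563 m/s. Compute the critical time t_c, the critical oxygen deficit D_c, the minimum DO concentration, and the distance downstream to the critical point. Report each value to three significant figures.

With k_a/k_1 = 2.823 and 1 − D₀(k_a−k_1)/(k_1 L₀) = 0.3683,
t_c = ln(2.823 × 0.3683) / (0.638 − 0.226) = ln(1.040) / 0.4120 = 0.03890/0.4120 = 0.09442 d.
L(t_c) = L₀ e^(−k_1 t_c) = 9.35 × 0.9789 = 9.153 mg/L, and at the critical point k_a D_c = k_1 L, so D_c = (0.226/0.638) × 9.153 = 3.242 mg/L.
Minimum DO = C_s − D_c = 9.14 − 3.242 = 5.898 mg/L.
x_c = v t_c = 0.563 m/s × 0.09442 d × 86400 s/d = 4593 m ≈ 4.59 km.

t_c ≈ 0.0944 d; D_c ≈ 3.24 mg/L; min DO ≈ 5.90 mg/L; x_c ≈ 4.59 km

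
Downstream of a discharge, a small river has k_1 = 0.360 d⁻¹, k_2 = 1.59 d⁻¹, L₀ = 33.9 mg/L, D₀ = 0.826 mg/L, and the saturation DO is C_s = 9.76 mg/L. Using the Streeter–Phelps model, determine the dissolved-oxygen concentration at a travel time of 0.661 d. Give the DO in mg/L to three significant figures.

DO ≈ 5.12 mg/L

k_1 L₀/(k_2−k_1) = 0.360×33.9/(1.59−0.360) = 12.20/1.230 = 9.922 mg/L.
e^(−k_1 t) = e^(−0.360×0.6610) = 0.7882; e^(−k_2 t) = e^(−1.59×0.6610) = 0.3496.
D = 9.922 × (0.7882 − 0.3496) + 0.826 × 0.3496 = 4.352 + 0.2888 = 4.641 mg/L.
DO = C_s − D = 9.76 − 4.641 = 5.119 mg/L.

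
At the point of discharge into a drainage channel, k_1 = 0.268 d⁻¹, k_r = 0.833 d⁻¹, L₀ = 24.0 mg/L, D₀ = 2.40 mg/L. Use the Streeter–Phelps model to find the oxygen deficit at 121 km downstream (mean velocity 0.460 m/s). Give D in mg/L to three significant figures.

D ≈ 4.32 mg/L

Travel time t = x/v = 121 km / (0.460 m/s) = 121000 m / 0.460 m/s = 263000 s = 3.044 d.
k_1 L₀/(k_r−k_1) = 0.268×24.0/(0.833−0.268) = 6.432/0.5650 = 11.38 mg/L.
e^(−k_1 t) = e^(−0.268×3.044) = 0.4422; e^(−k_r t) = e^(−0.833×3.044) = 0.07918.
D = 11.38 × (0.4422 − 0.07918) + 2.40 × 0.07918 = 4.133 + 0.1900 = 4.323 mg/L.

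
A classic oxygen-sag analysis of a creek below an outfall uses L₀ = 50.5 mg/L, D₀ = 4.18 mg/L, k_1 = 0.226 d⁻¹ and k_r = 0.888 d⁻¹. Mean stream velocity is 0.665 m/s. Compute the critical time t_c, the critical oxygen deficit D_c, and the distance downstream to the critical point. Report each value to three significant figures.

t_c ≈ 1.65 d; D_c ≈ 8.86 mg/L; x_c ≈ 94.7 km

With k_r/k_1 = 3.929 and 1 − D₀(k_r−k_1)/(k_1 L₀) = 0.7575,
t_c = ln(3.929 × 0.7575) / (0.888 − 0.226) = ln(2.977) / 0.6620 = 1.091/0.6620 = 1.648 d.
D_c = (k_1/k_r) L₀ e^(−k_1 t_c) = (0.226/0.888) × 50.5 × e^(−0.226×1.648) = 0.2545 × 50.5 × 0.6891 = 8.857 mg/L.
x_c = v t_c = 0.665 m/s × 1.648 d × 86400 s/d = 94670 m ≈ 94.7 km.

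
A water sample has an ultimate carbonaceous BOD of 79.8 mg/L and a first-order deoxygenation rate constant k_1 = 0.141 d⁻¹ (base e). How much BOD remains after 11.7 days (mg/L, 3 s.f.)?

L_t = L₀ e^(−k_1 t) = 79.8 × e^(−0.141×11.7) = 79.8 × 0.1921 = 15.33 mg/L.

L ≈ 15.3 mg/L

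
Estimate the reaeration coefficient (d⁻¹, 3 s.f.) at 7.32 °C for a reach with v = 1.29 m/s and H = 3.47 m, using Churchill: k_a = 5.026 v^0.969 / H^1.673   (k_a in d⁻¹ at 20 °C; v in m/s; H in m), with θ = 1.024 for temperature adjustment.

k_a ≈ 0.594 d⁻¹

k_a(20) = 5.026 × 1.29^0.969 / 3.47^1.673 = 5.026 × 1.280 / 8.016 = 0.8024 d⁻¹.
k_a(7.32) = 0.8024 × 1.024^(7.32−20) = 0.8024 × 0.7403 = 0.5940 d⁻¹.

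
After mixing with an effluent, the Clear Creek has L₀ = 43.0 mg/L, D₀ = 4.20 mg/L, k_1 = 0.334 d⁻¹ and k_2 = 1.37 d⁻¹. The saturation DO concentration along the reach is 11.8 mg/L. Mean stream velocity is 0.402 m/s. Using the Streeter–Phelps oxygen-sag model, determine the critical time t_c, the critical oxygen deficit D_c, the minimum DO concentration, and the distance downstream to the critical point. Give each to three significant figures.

t_c ≈ 1.01 d; D_c ≈ 7.47 mg/L; min DO ≈ 4.33 mg/L; x_c ≈ 35.2 km

t_c = [1/(k_2−k_1)] ln[(k_2/k_1)(1 − D₀(k_2−k_1)/(k_1 L₀))]
= [1/(1.37−0.334)] ln[(1.37/0.334)(1 − 4.20×1.036/(0.334×43.0))]
= (1/1.036) ln[4.102 × 0.6970] = 0.9653 × ln(2.859) = 0.9653 × 1.051 = 1.014 d.
L(t_c) = L₀ e^(−k_1 t_c) = 43.0 × 0.7127 = 30.65 mg/L, and at the critical point k_2 D_c = k_1 L, so D_c = (0.334/1.37) × 30.65 = 7.472 mg/L.
Minimum DO = C_s − D_c = 11.8 − 7.472 = 4.328 mg/L.
x_c = v t_c = 0.402 m/s × 1.014 d × 86400 s/d = 35220 m ≈ 35.2 km.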